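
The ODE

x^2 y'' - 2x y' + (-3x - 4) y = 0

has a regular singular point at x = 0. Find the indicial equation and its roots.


Divide by x^2 to reach normal form y'' + P_1(x) y' + P_2(x) y = 0 with P_1(x) = -2/x and P_2(x) = -3/x - 4/x^2.
x = 0 is a singular point because the y'-coefficient -2/x has a pole at x = 0 and the y-coefficient -3/x - 4/x^2 has a pole at x = 0.
It is a regular singular point because x P_1(x) = p(x) = -2 and x^2 P_2(x) = q(x) = -3x - 4 are polynomials, hence analytic at x = 0.
p(0) = -2,  q(0) = -4.
Indicial equation: r(r-1) + p(0) r + q(0) = 0, i.e. r^2 + (p(0) - 1) r + q(0) = 0, i.e. r^2 - 3 r - 4 = 0.
Discriminant: (-3)^2 - 4(-4) = 25, so r = (3 ± 5)/2.
Solving: r_1 = 4, r_2 = -1.

indicial: r^2 - 3 r - 4 = 0; roots r_1 = 4, r_2 = -1


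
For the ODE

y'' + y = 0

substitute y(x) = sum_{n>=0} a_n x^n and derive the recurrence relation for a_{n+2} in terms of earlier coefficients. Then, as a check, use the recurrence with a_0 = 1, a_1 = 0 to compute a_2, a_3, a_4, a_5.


Substitute y = sum_n a_n x^n into y'' + (const) y = 0.
y''(x) = sum_{n>=0} (n+2)(n+1) a_{n+2} x^n.
The ODE becomes sum_n [(n+2)(n+1) a_{n+2} + 1 a_n] x^n = 0.
Setting each coefficient to zero gives the recurrence:
  (n+2)(n+1) a_{n+2} + 1 a_n = 0,
  a_{n+2} = -1 / ((n+1)(n+2)) a_n.

Check with a_0 = 1, a_1 = 0 (apply the recurrence for n = 0, 1, 2, 3): a_0 = 1, a_1 = 0, a_2 = -1/2, a_3 = 0, a_4 = 1/24, a_5 = 0.

a_{n+2} = -1/((n+1)(n+2)) * a_n; check: a_0 = 1, a_1 = 0, a_2 = -1/2, a_3 = 0, a_4 = 1/24, a_5 = 0


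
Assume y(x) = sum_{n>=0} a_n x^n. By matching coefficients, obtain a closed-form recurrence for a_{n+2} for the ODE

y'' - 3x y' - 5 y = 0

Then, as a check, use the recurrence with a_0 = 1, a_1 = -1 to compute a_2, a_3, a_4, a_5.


Substitute y = sum_n a_n x^n.
y''(x) has coefficient (n+2)(n+1) a_{n+2} at x^n;
-3 x y'(x) has coefficient -3 n a_n at x^n (shift);
-5 y(x) has coefficient -5 a_n at x^n.
Matching x^n: (n+2)(n+1) a_{n+2} + (-3n - 5) a_n = 0.
Thus a_{n+2} = (3n + 5) / ((n+1)(n+2)) * a_n.

Check with a_0 = 1, a_1 = -1 (apply the recurrence for n = 0, 1, 2, 3): a_0 = 1, a_1 = -1, a_2 = 5/2, a_3 = -4/3, a_4 = 55/24, a_5 = -14/15.

a_(n+2) = (3n + 5) / ((n+1)(n+2)) * a_n; check: a_0 = 1, a_1 = -1, a_2 = 5/2, a_3 = -4/3, a_4 = 55/24, a_5 = -14/15


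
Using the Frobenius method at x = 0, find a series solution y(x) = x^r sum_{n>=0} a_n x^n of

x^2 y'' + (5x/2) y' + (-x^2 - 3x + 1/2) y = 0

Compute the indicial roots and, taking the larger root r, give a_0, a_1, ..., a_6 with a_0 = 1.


Write in Frobenius form y'' + (p(x)/x) y' + (q(x)/x^2) y = 0:
  p(x) = 5/2,  q(x) = -x^2 - 3x + 1/2.
Indicial equation: r(r-1) + (5/2) r + (1/2) = 0 -> roots r_1 = -1/2, r_2 = -1.
Take r = r_1 = -1/2. Let y(x) = x^r sum_{n>=0} a_n x^n with a_0 = 1.
Substitute y = x^r sum a_n x^n and match x^{r+n}. The recurrence is
  D(n) a_n - 3 a_{n-1} - 1 a_{n-2} = 0,  where D(n) = (r+n)(r+n-1) + (5/2)(r+n) + (1/2).
  a_n = [3 a_{n-1} + 1 a_{n-2}] / D(n).
Since the indicial polynomial factors as (r - r_1)(r - r_2), D(n) = (r_1 + n - r_1)(r_1 + n - r_2) = n(n + 1/2).
Evaluating step by step (a_0 = 1):
  n = 1: D(1) = 1(1 + 1/2) = 3/2; numerator = 3(1) = 3; a_1 = (3)/(3/2) = 2
  n = 2: D(2) = 2(2 + 1/2) = 5; numerator = 3(2) + 1(1) = 7; a_2 = (7)/(5) = 7/5
  n = 3: D(3) = 3(3 + 1/2) = 21/2; numerator = 3(7/5) + 1(2) = 31/5; a_3 = (31/5)/(21/2) = 62/105
  n = 4: D(4) = 4(4 + 1/2) = 18; numerator = 3(62/105) + 1(7/5) = 111/35; a_4 = (111/35)/(18) = 37/210
  n = 5: D(5) = 5(5 + 1/2) = 55/2; numerator = 3(37/210) + 1(62/105) = 47/42; a_5 = (47/42)/(55/2) = 47/1155
  n = 6: D(6) = 6(6 + 1/2) = 39; numerator = 3(47/1155) + 1(37/210) = 689/2310; a_6 = (689/2310)/(39) = 53/6930

r = -1/2; a_0 = 1; a_1 = 2; a_2 = 7/5; a_3 = 62/105; a_4 = 37/210; a_5 = 47/1155; a_6 = 53/6930


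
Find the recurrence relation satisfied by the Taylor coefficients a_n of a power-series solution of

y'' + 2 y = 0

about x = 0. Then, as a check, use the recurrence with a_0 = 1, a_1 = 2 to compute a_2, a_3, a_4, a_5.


Substitute y = sum_n a_n x^n into y'' + (const) y = 0.
y''(x) = sum_{n>=0} (n+2)(n+1) a_{n+2} x^n.
The ODE becomes sum_n [(n+2)(n+1) a_{n+2} + 2 a_n] x^n = 0.
Setting each coefficient to zero gives the recurrence:
  (n+2)(n+1) a_{n+2} + 2 a_n = 0,
  a_{n+2} = -2 / ((n+1)(n+2)) a_n.

Check with a_0 = 1, a_1 = 2 (apply the recurrence for n = 0, 1, 2, 3): a_0 = 1, a_1 = 2, a_2 = -1, a_3 = -2/3, a_4 = 1/6, a_5 = 1/15.

a_{n+2} = -2/((n+1)(n+2)) * a_n; check: a_0 = 1, a_1 = 2, a_2 = -1, a_3 = -2/3, a_4 = 1/6, a_5 = 1/15


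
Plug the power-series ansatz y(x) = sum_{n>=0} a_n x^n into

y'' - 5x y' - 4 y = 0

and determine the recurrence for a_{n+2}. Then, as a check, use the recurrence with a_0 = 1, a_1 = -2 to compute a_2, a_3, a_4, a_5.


Substitute y = sum_n a_n x^n.
y''(x) has coefficient (n+2)(n+1) a_{n+2} at x^n;
-5 x y'(x) has coefficient -5 n a_n at x^n (shift);
-4 y(x) has coefficient -4 a_n at x^n.
Matching x^n: (n+2)(n+1) a_{n+2} + (-5n - 4) a_n = 0.
Thus a_{n+2} = (5n + 4) / ((n+1)(n+2)) * a_n.

Check with a_0 = 1, a_1 = -2 (apply the recurrence for n = 0, 1, 2, 3): a_0 = 1, a_1 = -2, a_2 = 2, a_3 = -3, a_4 = 7/3, a_5 = -57/20.

a_(n+2) = (5n + 4) / ((n+1)(n+2)) * a_n; check: a_0 = 1, a_1 = -2, a_2 = 2, a_3 = -3, a_4 = 7/3, a_5 = -57/20


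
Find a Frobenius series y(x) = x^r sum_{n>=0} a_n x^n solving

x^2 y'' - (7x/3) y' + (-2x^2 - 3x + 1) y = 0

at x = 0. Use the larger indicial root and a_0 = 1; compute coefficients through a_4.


Write in Frobenius form y'' + (p(x)/x) y' + (q(x)/x^2) y = 0:
  p(x) = -7/3,  q(x) = -2x^2 - 3x + 1.
Indicial equation: r(r-1) + (-7/3) r + (1) = 0 -> roots r_1 = 3, r_2 = 1/3.
Take r = r_1 = 3. Let y(x) = x^r sum_{n>=0} a_n x^n with a_0 = 1.
Substitute y = x^r sum a_n x^n and match x^{r+n}. The recurrence is
  D(n) a_n - 3 a_{n-1} - 2 a_{n-2} = 0,  where D(n) = (r+n)(r+n-1) + (-7/3)(r+n) + (1).
  a_n = [3 a_{n-1} + 2 a_{n-2}] / D(n).
Since the indicial polynomial factors as (r - r_1)(r - r_2), D(n) = (r_1 + n - r_1)(r_1 + n - r_2) = n(n + 8/3).
Evaluating step by step (a_0 = 1):
  n = 1: D(1) = 1(1 + 8/3) = 11/3; numerator = 3(1) = 3; a_1 = (3)/(11/3) = 9/11
  n = 2: D(2) = 2(2 + 8/3) = 28/3; numerator = 3(9/11) + 2(1) = 49/11; a_2 = (49/11)/(28/3) = 21/44
  n = 3: D(3) = 3(3 + 8/3) = 17; numerator = 3(21/44) + 2(9/11) = 135/44; a_3 = (135/44)/(17) = 135/748
  n = 4: D(4) = 4(4 + 8/3) = 80/3; numerator = 3(135/748) + 2(21/44) = 1119/748; a_4 = (1119/748)/(80/3) = 3357/59840

r = 3; a_0 = 1; a_1 = 9/11; a_2 = 21/44; a_3 = 135/748; a_4 = 3357/59840


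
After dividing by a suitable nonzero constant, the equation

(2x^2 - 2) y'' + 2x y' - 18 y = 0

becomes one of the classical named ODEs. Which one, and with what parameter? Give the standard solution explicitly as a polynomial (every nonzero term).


All three coefficients share the factor -2; dividing through by -2 gives  (1 - x^2) y'' - x y' + 9 y = 0.
This matches the Chebyshev equation (1 - x^2) y'' - x y' + n^2 y = 0 (note the -x y' term, not -2x y') with n^2 = 9, so n = 3; the polynomial solution is T_3(x).
With y = sum_k a_k x^k, matching x^k gives (k+2)(k+1) a_{k+2} = (k^2 - n^2) a_k = (k - 3)(k + 3) a_k. The right side vanishes at k = 3, so the series with the parity of 3 terminates at degree 3.
Standard normalization: leading coefficient of T_n is 2^(n-1), so a_3 = 2^2 = 4. Work downward with a_k = (k+1)(k+2) a_{k+2} / ((k - 3)(k + 3)):
  a_1 = (2)(3)(4) / ((1 - 3)(1 + 3)) = 24/(-8) = -3
Hence T_3(x) = 4 x^3 - 3 x.

T_3(x); series = 4 x^3 - 3 x


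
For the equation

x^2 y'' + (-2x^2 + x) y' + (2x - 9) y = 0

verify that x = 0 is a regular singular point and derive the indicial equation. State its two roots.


Divide by x^2 to reach normal form y'' + P_1(x) y' + P_2(x) y = 0 with P_1(x) = -2 + 1/x and P_2(x) = 2/x - 9/x^2.
x = 0 is a singular point because the y'-coefficient -2 + 1/x has a pole at x = 0 and the y-coefficient 2/x - 9/x^2 has a pole at x = 0.
It is a regular singular point because x P_1(x) = p(x) = 1 - 2x and x^2 P_2(x) = q(x) = 2x - 9 are polynomials, hence analytic at x = 0.
p(0) = 1,  q(0) = -9.
Indicial equation: r(r-1) + p(0) r + q(0) = 0, i.e. r^2 + (p(0) - 1) r + q(0) = 0, i.e. r^2 - 9 = 0.
Discriminant: (0)^2 - 4(-9) = 36, so r = (0 ± 6)/2.
Solving: r_1 = 3, r_2 = -3.

indicial: r^2 - 9 = 0; roots r_1 = 3, r_2 = -3


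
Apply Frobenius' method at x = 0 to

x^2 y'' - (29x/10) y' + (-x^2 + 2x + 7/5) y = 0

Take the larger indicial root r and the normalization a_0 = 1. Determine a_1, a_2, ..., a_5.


Write in Frobenius form y'' + (p(x)/x) y' + (q(x)/x^2) y = 0:
  p(x) = -29/10,  q(x) = -x^2 + 2x + 7/5.
Indicial equation: r(r-1) + (-29/10) r + (7/5) = 0 -> roots r_1 = 7/2, r_2 = 2/5.
Take r = r_1 = 7/2. Let y(x) = x^r sum_{n>=0} a_n x^n with a_0 = 1.
Substitute y = x^r sum a_n x^n and match x^{r+n}. The recurrence is
  D(n) a_n + 2 a_{n-1} - 1 a_{n-2} = 0,  where D(n) = (r+n)(r+n-1) + (-29/10)(r+n) + (7/5).
  a_n = [-2 a_{n-1} + 1 a_{n-2}] / D(n).
Since the indicial polynomial factors as (r - r_1)(r - r_2), D(n) = (r_1 + n - r_1)(r_1 + n - r_2) = n(n + 31/10).
Evaluating step by step (a_0 = 1):
  n = 1: D(1) = 1(1 + 31/10) = 41/10; numerator = -2(1) = -2; a_1 = (-2)/(41/10) = -20/41
  n = 2: D(2) = 2(2 + 31/10) = 51/5; numerator = -2(-20/41) + 1(1) = 81/41; a_2 = (81/41)/(51/5) = 135/697
  n = 3: D(3) = 3(3 + 31/10) = 183/10; numerator = -2(135/697) + 1(-20/41) = -610/697; a_3 = (-610/697)/(183/10) = -100/2091
  n = 4: D(4) = 4(4 + 31/10) = 142/5; numerator = -2(-100/2091) + 1(135/697) = 605/2091; a_4 = (605/2091)/(142/5) = 3025/296922
  n = 5: D(5) = 5(5 + 31/10) = 81/2; numerator = -2(3025/296922) + 1(-100/2091) = -3375/49487; a_5 = (-3375/49487)/(81/2) = -250/148461

r = 7/2; a_0 = 1; a_1 = -20/41; a_2 = 135/697; a_3 = -100/2091; a_4 = 3025/296922; a_5 = -250/148461


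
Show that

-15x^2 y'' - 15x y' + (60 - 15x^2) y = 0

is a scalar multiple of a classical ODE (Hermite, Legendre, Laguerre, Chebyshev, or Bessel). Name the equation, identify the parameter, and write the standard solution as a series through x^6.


All three coefficients share the factor -15; dividing through by -15 gives  x^2 y'' + x y' + (x^2 - 4) y = 0.
This matches the Bessel equation x^2 y'' + x y' + (x^2 - nu^2) y = 0 with nu^2 = 4, so nu = 2; the solution bounded at x = 0 is J_2(x).
Frobenius at x = 0: indicial roots ±nu; for r = nu the recurrence k(k + 2nu) c_k = -c_{k-2} gives the standard series J_nu(x) = sum_{k>=0} (-1)^k / (k! (k+nu)!) (x/2)^(2k+nu). Evaluate the first 3 terms:
  k = 0: (-1)^0 / (0! * 2! * 2^2) x^2 = 1/(1*2*4) x^2 = (1/8) x^2
  k = 1: (-1)^1 / (1! * 3! * 2^4) x^4 = -1/(1*6*16) x^4 = (-1/96) x^4
  k = 2: (-1)^2 / (2! * 4! * 2^6) x^6 = 1/(2*24*64) x^6 = (1/3072) x^6
Hence J_2(x) = x^6/3072 - x^4/96 + x^2/8 + ....

J_2(x); series = x^6/3072 - x^4/96 + x^2/8


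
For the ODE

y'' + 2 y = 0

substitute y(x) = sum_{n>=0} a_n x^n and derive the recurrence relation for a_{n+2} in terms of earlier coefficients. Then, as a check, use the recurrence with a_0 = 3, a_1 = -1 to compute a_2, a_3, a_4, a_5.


Substitute y = sum_n a_n x^n into y'' + (const) y = 0.
y''(x) = sum_{n>=0} (n+2)(n+1) a_{n+2} x^n.
The ODE becomes sum_n [(n+2)(n+1) a_{n+2} + 2 a_n] x^n = 0.
Setting each coefficient to zero gives the recurrence:
  (n+2)(n+1) a_{n+2} + 2 a_n = 0,
  a_{n+2} = -2 / ((n+1)(n+2)) a_n.

Check with a_0 = 3, a_1 = -1 (apply the recurrence for n = 0, 1, 2, 3): a_0 = 3, a_1 = -1, a_2 = -3, a_3 = 1/3, a_4 = 1/2, a_5 = -1/30.

a_{n+2} = -2/((n+1)(n+2)) * a_n; check: a_0 = 3, a_1 = -1, a_2 = -3, a_3 = 1/3, a_4 = 1/2, a_5 = -1/30


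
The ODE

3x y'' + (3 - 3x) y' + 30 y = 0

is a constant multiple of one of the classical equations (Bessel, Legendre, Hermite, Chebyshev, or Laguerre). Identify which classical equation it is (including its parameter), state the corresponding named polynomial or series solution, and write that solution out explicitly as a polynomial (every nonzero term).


All three coefficients share the factor 3; dividing through by 3 gives  x y'' + (1 - x) y' + 10 y = 0.
This matches the Laguerre equation x y'' + (1 - x) y' + n y = 0 with n = 10; the polynomial solution is L_10(x).
With y = sum_k a_k x^k, matching x^k gives (k+1)k a_{k+1} + (k+1) a_{k+1} - k a_k + n a_k = 0, i.e. (k+1)^2 a_{k+1} = (k - n) a_k = (k - 10) a_k. The right side vanishes at k = 10, so the series terminates at degree 10.
Standard normalization L_n(0) = 1 gives a_0 = 1. Work upward with a_{k+1} = (k - 10) a_k / (k+1)^2:
  a_1 = (0 - 10)(1) / 1^2 = -10/1 = -10
  a_2 = (1 - 10)(-10) / 2^2 = 90/4 = 45/2
  a_3 = (2 - 10)(45/2) / 3^2 = -180/9 = -20
  a_4 = (3 - 10)(-20) / 4^2 = 140/16 = 35/4
  a_5 = (4 - 10)(35/4) / 5^2 = (-105/2)/25 = -21/10
  a_6 = (5 - 10)(-21/10) / 6^2 = (21/2)/36 = 7/24
  a_7 = (6 - 10)(7/24) / 7^2 = (-7/6)/49 = -1/42
  a_8 = (7 - 10)(-1/42) / 8^2 = (1/14)/64 = 1/896
  a_9 = (8 - 10)(1/896) / 9^2 = (-1/448)/81 = -1/36288
  a_10 = (9 - 10)(-1/36288) / 10^2 = (1/36288)/100 = 1/3628800
Hence L_10(x) = x^10/3628800 - x^9/36288 + x^8/896 - x^7/42 + 7 x^6/24 - 21 x^5/10 + 35 x^4/4 - 20 x^3 + 45 x^2/2 - 10 x + 1.

L_10(x); series = x^10/3628800 - x^9/36288 + x^8/896 - x^7/42 + 7 x^6/24 - 21 x^5/10 + 35 x^4/4 - 20 x^3 + 45 x^2/2 - 10 x + 1


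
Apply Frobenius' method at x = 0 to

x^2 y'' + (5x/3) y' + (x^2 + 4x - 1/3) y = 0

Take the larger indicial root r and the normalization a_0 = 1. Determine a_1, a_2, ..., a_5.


Write in Frobenius form y'' + (p(x)/x) y' + (q(x)/x^2) y = 0:
  p(x) = 5/3,  q(x) = x^2 + 4x - 1/3.
Indicial equation: r(r-1) + (5/3) r + (-1/3) = 0 -> roots r_1 = 1/3, r_2 = -1.
Take r = r_1 = 1/3. Let y(x) = x^r sum_{n>=0} a_n x^n with a_0 = 1.
Substitute y = x^r sum a_n x^n and match x^{r+n}. The recurrence is
  D(n) a_n + 4 a_{n-1} + 1 a_{n-2} = 0,  where D(n) = (r+n)(r+n-1) + (5/3)(r+n) + (-1/3).
  a_n = [-4 a_{n-1} - 1 a_{n-2}] / D(n).
Since the indicial polynomial factors as (r - r_1)(r - r_2), D(n) = (r_1 + n - r_1)(r_1 + n - r_2) = n(n + 4/3).
Evaluating step by step (a_0 = 1):
  n = 1: D(1) = 1(1 + 4/3) = 7/3; numerator = -4(1) = -4; a_1 = (-4)/(7/3) = -12/7
  n = 2: D(2) = 2(2 + 4/3) = 20/3; numerator = -4(-12/7) - 1(1) = 41/7; a_2 = (41/7)/(20/3) = 123/140
  n = 3: D(3) = 3(3 + 4/3) = 13; numerator = -4(123/140) - 1(-12/7) = -9/5; a_3 = (-9/5)/(13) = -9/65
  n = 4: D(4) = 4(4 + 4/3) = 64/3; numerator = -4(-9/65) - 1(123/140) = -591/1820; a_4 = (-591/1820)/(64/3) = -1773/116480
  n = 5: D(5) = 5(5 + 4/3) = 95/3; numerator = -4(-1773/116480) - 1(-9/65) = 1161/5824; a_5 = (1161/5824)/(95/3) = 3483/553280

r = 1/3; a_0 = 1; a_1 = -12/7; a_2 = 123/140; a_3 = -9/65; a_4 = -1773/116480; a_5 = 3483/553280


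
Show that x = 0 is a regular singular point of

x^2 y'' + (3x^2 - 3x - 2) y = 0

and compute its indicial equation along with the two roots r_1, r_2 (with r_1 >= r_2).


Divide by x^2 to reach normal form y'' + P_1(x) y' + P_2(x) y = 0 with P_1(x) = 0 and P_2(x) = 3 - 3/x - 2/x^2.
x = 0 is a singular point because the y-coefficient 3 - 3/x - 2/x^2 has a pole at x = 0.
It is a regular singular point because x P_1(x) = p(x) = 0 and x^2 P_2(x) = q(x) = 3x^2 - 3x - 2 are polynomials, hence analytic at x = 0.
p(0) = 0,  q(0) = -2.
Indicial equation: r(r-1) + p(0) r + q(0) = 0, i.e. r^2 + (p(0) - 1) r + q(0) = 0, i.e. r^2 - 1 r - 2 = 0.
Discriminant: (-1)^2 - 4(-2) = 9, so r = (1 ± 3)/2.
Solving: r_1 = 2, r_2 = -1.

indicial: r^2 - 1 r - 2 = 0; roots r_1 = 2, r_2 = -1


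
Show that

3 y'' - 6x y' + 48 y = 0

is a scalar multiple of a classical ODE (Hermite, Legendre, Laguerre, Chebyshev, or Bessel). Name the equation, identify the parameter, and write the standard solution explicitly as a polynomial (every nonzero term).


All three coefficients share the factor 3; dividing through by 3 gives  y'' - 2x y' + 16 y = 0.
This matches the Hermite equation y'' - 2x y' + 2n y = 0 with 2n = 16, so n = 8; the polynomial solution is H_8(x).
With y = sum_k a_k x^k, matching x^k gives (k+2)(k+1) a_{k+2} = 2(k - n) a_k = 2(k - 8) a_k. The right side vanishes at k = 8, so the series with the parity of 8 terminates at degree 8.
Standard normalization: leading coefficient of H_n is 2^n, so a_8 = 2^8 = 256. Work downward with a_k = (k+1)(k+2) a_{k+2} / (2(k - n)):
  a_6 = (7)(8)(256) / (2(6 - 8)) = 14336/(-4) = -3584
  a_4 = (5)(6)(-3584) / (2(4 - 8)) = -107520/(-8) = 13440
  a_2 = (3)(4)(13440) / (2(2 - 8)) = 161280/(-12) = -13440
  a_0 = (1)(2)(-13440) / (2(0 - 8)) = -26880/(-16) = 1680
Hence H_8(x) = 256 x^8 - 3584 x^6 + 13440 x^4 - 13440 x^2 + 1680.

H_8(x); series = 256 x^8 - 3584 x^6 + 13440 x^4 - 13440 x^2 + 1680


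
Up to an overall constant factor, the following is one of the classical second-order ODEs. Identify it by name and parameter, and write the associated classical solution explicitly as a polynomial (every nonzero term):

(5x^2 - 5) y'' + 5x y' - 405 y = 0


All three coefficients share the factor -5; dividing through by -5 gives  (1 - x^2) y'' - x y' + 81 y = 0.
This matches the Chebyshev equation (1 - x^2) y'' - x y' + n^2 y = 0 (note the -x y' term, not -2x y') with n^2 = 81, so n = 9; the polynomial solution is T_9(x).
With y = sum_k a_k x^k, matching x^k gives (k+2)(k+1) a_{k+2} = (k^2 - n^2) a_k = (k - 9)(k + 9) a_k. The right side vanishes at k = 9, so the series with the parity of 9 terminates at degree 9.
Standard normalization: leading coefficient of T_n is 2^(n-1), so a_9 = 2^8 = 256. Work downward with a_k = (k+1)(k+2) a_{k+2} / ((k - 9)(k + 9)):
  a_7 = (8)(9)(256) / ((7 - 9)(7 + 9)) = 18432/(-32) = -576
  a_5 = (6)(7)(-576) / ((5 - 9)(5 + 9)) = -24192/(-56) = 432
  a_3 = (4)(5)(432) / ((3 - 9)(3 + 9)) = 8640/(-72) = -120
  a_1 = (2)(3)(-120) / ((1 - 9)(1 + 9)) = -720/(-80) = 9
Hence T_9(x) = 256 x^9 - 576 x^7 + 432 x^5 - 120 x^3 + 9 x.

T_9(x); series = 256 x^9 - 576 x^7 + 432 x^5 - 120 x^3 + 9 x


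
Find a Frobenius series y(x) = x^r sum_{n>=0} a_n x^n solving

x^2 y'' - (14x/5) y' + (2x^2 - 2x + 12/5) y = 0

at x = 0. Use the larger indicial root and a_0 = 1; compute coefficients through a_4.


Write in Frobenius form y'' + (p(x)/x) y' + (q(x)/x^2) y = 0:
  p(x) = -14/5,  q(x) = 2x^2 - 2x + 12/5.
Indicial equation: r(r-1) + (-14/5) r + (12/5) = 0 -> roots r_1 = 3, r_2 = 4/5.
Take r = r_1 = 3. Let y(x) = x^r sum_{n>=0} a_n x^n with a_0 = 1.
Substitute y = x^r sum a_n x^n and match x^{r+n}. The recurrence is
  D(n) a_n - 2 a_{n-1} + 2 a_{n-2} = 0,  where D(n) = (r+n)(r+n-1) + (-14/5)(r+n) + (12/5).
  a_n = [2 a_{n-1} - 2 a_{n-2}] / D(n).
Since the indicial polynomial factors as (r - r_1)(r - r_2), D(n) = (r_1 + n - r_1)(r_1 + n - r_2) = n(n + 11/5).
Evaluating step by step (a_0 = 1):
  n = 1: D(1) = 1(1 + 11/5) = 16/5; numerator = 2(1) = 2; a_1 = (2)/(16/5) = 5/8
  n = 2: D(2) = 2(2 + 11/5) = 42/5; numerator = 2(5/8) - 2(1) = -3/4; a_2 = (-3/4)/(42/5) = -5/56
  n = 3: D(3) = 3(3 + 11/5) = 78/5; numerator = 2(-5/56) - 2(5/8) = -10/7; a_3 = (-10/7)/(78/5) = -25/273
  n = 4: D(4) = 4(4 + 11/5) = 124/5; numerator = 2(-25/273) - 2(-5/56) = -5/1092; a_4 = (-5/1092)/(124/5) = -25/135408

r = 3; a_0 = 1; a_1 = 5/8; a_2 = -5/56; a_3 = -25/273; a_4 = -25/135408


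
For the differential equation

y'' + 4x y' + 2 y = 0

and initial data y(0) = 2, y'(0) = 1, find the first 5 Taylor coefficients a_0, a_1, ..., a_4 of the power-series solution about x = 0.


Ansatz: y(x) = sum_{n>=0} a_n x^n, so y'(x) = sum_{n>=1} n a_n x^(n-1) and y''(x) = sum_{n>=2} n(n-1) a_n x^(n-2).
Substitute into P(x) y'' + Q(x) y' + R(x) y = 0 with P(x) = 1, Q(x) = 4x, R(x) = 2, and match powers of x.
Initial conditions: a_0 = 2, a_1 = 1.
Setting the coefficient of each power of x to zero and solving order by order (substituting the coefficients already found):
  x^0: 2 a_2 + 2 a_0 = 0  ->  2 a_2 = -2 a_0 = -4  ->  a_2 = -2
  x^1: 6 a_3 + 6 a_1 = 0  ->  6 a_3 = -6 a_1 = -6  ->  a_3 = -1
  x^2: 12 a_4 + 10 a_2 = 0  ->  12 a_4 = -10 a_2 = 20  ->  a_4 = 5/3
Truncated series: y(x) = 2 + x - 2 x^2 - x^3 + (5/3) x^4 + O(x^5).

a_0 = 2; a_1 = 1; a_2 = -2; a_3 = -1; a_4 = 5/3


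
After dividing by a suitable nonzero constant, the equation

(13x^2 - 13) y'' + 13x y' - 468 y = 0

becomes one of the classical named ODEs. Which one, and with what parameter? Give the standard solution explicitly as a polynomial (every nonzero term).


All three coefficients share the factor -13; dividing through by -13 gives  (1 - x^2) y'' - x y' + 36 y = 0.
This matches the Chebyshev equation (1 - x^2) y'' - x y' + n^2 y = 0 (note the -x y' term, not -2x y') with n^2 = 36, so n = 6; the polynomial solution is T_6(x).
With y = sum_k a_k x^k, matching x^k gives (k+2)(k+1) a_{k+2} = (k^2 - n^2) a_k = (k - 6)(k + 6) a_k. The right side vanishes at k = 6, so the series with the parity of 6 terminates at degree 6.
Standard normalization: leading coefficient of T_n is 2^(n-1), so a_6 = 2^5 = 32. Work downward with a_k = (k+1)(k+2) a_{k+2} / ((k - 6)(k + 6)):
  a_4 = (5)(6)(32) / ((4 - 6)(4 + 6)) = 960/(-20) = -48
  a_2 = (3)(4)(-48) / ((2 - 6)(2 + 6)) = -576/(-32) = 18
  a_0 = (1)(2)(18) / ((0 - 6)(0 + 6)) = 36/(-36) = -1
Hence T_6(x) = 32 x^6 - 48 x^4 + 18 x^2 - 1.

T_6(x); series = 32 x^6 - 48 x^4 + 18 x^2 - 1


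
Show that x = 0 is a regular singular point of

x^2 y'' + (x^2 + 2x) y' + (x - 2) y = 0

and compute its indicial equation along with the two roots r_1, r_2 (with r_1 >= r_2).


Divide by x^2 to reach normal form y'' + P_1(x) y' + P_2(x) y = 0 with P_1(x) = 1 + 2/x and P_2(x) = 1/x - 2/x^2.
x = 0 is a singular point because the y'-coefficient 1 + 2/x has a pole at x = 0 and the y-coefficient 1/x - 2/x^2 has a pole at x = 0.
It is a regular singular point because x P_1(x) = p(x) = x + 2 and x^2 P_2(x) = q(x) = x - 2 are polynomials, hence analytic at x = 0.
p(0) = 2,  q(0) = -2.
Indicial equation: r(r-1) + p(0) r + q(0) = 0, i.e. r^2 + (p(0) - 1) r + q(0) = 0, i.e. r^2 + 1 r - 2 = 0.
Discriminant: (1)^2 - 4(-2) = 9, so r = (-1 ± 3)/2.
Solving: r_1 = 1, r_2 = -2.

indicial: r^2 + 1 r - 2 = 0; roots r_1 = 1, r_2 = -2


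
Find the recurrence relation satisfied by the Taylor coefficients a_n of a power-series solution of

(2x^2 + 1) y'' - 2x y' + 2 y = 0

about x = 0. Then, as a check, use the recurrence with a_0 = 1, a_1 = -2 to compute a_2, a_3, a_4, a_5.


Substitute y = sum_n a_n x^n.
(1 + 2 x^2) y'' contributes (n+2)(n+1) a_{n+2} + 2 n(n-1) a_n at x^n.
-2 x y'(x) contributes -2 n a_n at x^n.
2 y(x) contributes 2 a_n at x^n.
Matching x^n: (n+2)(n+1) a_{n+2} + (2 n(n-1) - 2 n + 2) a_n = 0.
Thus a_{n+2} = (-2 n(n-1) + 2 n - 2) / ((n+1)(n+2)) * a_n.

Check with a_0 = 1, a_1 = -2 (apply the recurrence for n = 0, 1, 2, 3): a_0 = 1, a_1 = -2, a_2 = -1, a_3 = 0, a_4 = 1/6, a_5 = 0.

a_(n+2) = (-2 n(n-1) + 2 n - 2) / ((n+1)(n+2)) * a_n; check: a_0 = 1, a_1 = -2, a_2 = -1, a_3 = 0, a_4 = 1/6, a_5 = 0


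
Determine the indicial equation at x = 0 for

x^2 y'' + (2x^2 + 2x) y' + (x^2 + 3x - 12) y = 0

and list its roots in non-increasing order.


Divide by x^2 to reach normal form y'' + P_1(x) y' + P_2(x) y = 0 with P_1(x) = 2 + 2/x and P_2(x) = 1 + 3/x - 12/x^2.
x = 0 is a singular point because the y'-coefficient 2 + 2/x has a pole at x = 0 and the y-coefficient 1 + 3/x - 12/x^2 has a pole at x = 0.
It is a regular singular point because x P_1(x) = p(x) = 2x + 2 and x^2 P_2(x) = q(x) = x^2 + 3x - 12 are polynomials, hence analytic at x = 0.
p(0) = 2,  q(0) = -12.
Indicial equation: r(r-1) + p(0) r + q(0) = 0, i.e. r^2 + (p(0) - 1) r + q(0) = 0, i.e. r^2 + 1 r - 12 = 0.
Discriminant: (1)^2 - 4(-12) = 49, so r = (-1 ± 7)/2.
Solving: r_1 = 3, r_2 = -4.

indicial: r^2 + 1 r - 12 = 0; roots r_1 = 3, r_2 = -4


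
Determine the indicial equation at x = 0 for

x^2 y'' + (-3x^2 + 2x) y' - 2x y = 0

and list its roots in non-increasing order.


Divide by x^2 to reach normal form y'' + P_1(x) y' + P_2(x) y = 0 with P_1(x) = -3 + 2/x and P_2(x) = -2/x.
x = 0 is a singular point because the y'-coefficient -3 + 2/x has a pole at x = 0 and the y-coefficient -2/x has a pole at x = 0.
It is a regular singular point because x P_1(x) = p(x) = 2 - 3x and x^2 P_2(x) = q(x) = -2x are polynomials, hence analytic at x = 0.
p(0) = 2,  q(0) = 0.
Indicial equation: r(r-1) + p(0) r + q(0) = 0, i.e. r^2 + (p(0) - 1) r + q(0) = 0, i.e. r^2 + 1 r = 0.
Discriminant: (1)^2 - 4(0) = 1, so r = (-1 ± 1)/2.
Solving: r_1 = 0, r_2 = -1.

indicial: r^2 + 1 r = 0; roots r_1 = 0, r_2 = -1


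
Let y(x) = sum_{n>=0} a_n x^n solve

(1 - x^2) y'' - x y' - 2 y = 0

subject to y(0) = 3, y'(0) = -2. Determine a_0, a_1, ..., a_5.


Ansatz: y(x) = sum_{n>=0} a_n x^n, so y'(x) = sum_{n>=1} n a_n x^(n-1) and y''(x) = sum_{n>=2} n(n-1) a_n x^(n-2).
Substitute into P(x) y'' + Q(x) y' + R(x) y = 0 with P(x) = 1 - x^2, Q(x) = -x, R(x) = -2, and match powers of x.
Initial conditions: a_0 = 3, a_1 = -2.
Setting the coefficient of each power of x to zero and solving order by order (substituting the coefficients already found):
  x^0: 2 a_2 - 2 a_0 = 0  ->  2 a_2 = 2 a_0 = 6  ->  a_2 = 3
  x^1: 6 a_3 - 3 a_1 = 0  ->  6 a_3 = 3 a_1 = -6  ->  a_3 = -1
  x^2: 12 a_4 - 6 a_2 = 0  ->  12 a_4 = 6 a_2 = 18  ->  a_4 = 3/2
  x^3: 20 a_5 - 11 a_3 = 0  ->  20 a_5 = 11 a_3 = -11  ->  a_5 = -11/20
Truncated series: y(x) = 3 - 2 x + 3 x^2 - x^3 + (3/2) x^4 - (11/20) x^5 + O(x^6).

a_0 = 3; a_1 = -2; a_2 = 3; a_3 = -1; a_4 = 3/2; a_5 = -11/20


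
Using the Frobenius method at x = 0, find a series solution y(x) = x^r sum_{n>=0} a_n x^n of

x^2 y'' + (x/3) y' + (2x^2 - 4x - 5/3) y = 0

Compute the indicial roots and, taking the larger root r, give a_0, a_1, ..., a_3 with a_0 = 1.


Write in Frobenius form y'' + (p(x)/x) y' + (q(x)/x^2) y = 0:
  p(x) = 1/3,  q(x) = 2x^2 - 4x - 5/3.
Indicial equation: r(r-1) + (1/3) r + (-5/3) = 0 -> roots r_1 = 5/3, r_2 = -1.
Take r = r_1 = 5/3. Let y(x) = x^r sum_{n>=0} a_n x^n with a_0 = 1.
Substitute y = x^r sum a_n x^n and match x^{r+n}. The recurrence is
  D(n) a_n - 4 a_{n-1} + 2 a_{n-2} = 0,  where D(n) = (r+n)(r+n-1) + (1/3)(r+n) + (-5/3).
  a_n = [4 a_{n-1} - 2 a_{n-2}] / D(n).
Since the indicial polynomial factors as (r - r_1)(r - r_2), D(n) = (r_1 + n - r_1)(r_1 + n - r_2) = n(n + 8/3).
Evaluating step by step (a_0 = 1):
  n = 1: D(1) = 1(1 + 8/3) = 11/3; numerator = 4(1) = 4; a_1 = (4)/(11/3) = 12/11
  n = 2: D(2) = 2(2 + 8/3) = 28/3; numerator = 4(12/11) - 2(1) = 26/11; a_2 = (26/11)/(28/3) = 39/154
  n = 3: D(3) = 3(3 + 8/3) = 17; numerator = 4(39/154) - 2(12/11) = -90/77; a_3 = (-90/77)/(17) = -90/1309

r = 5/3; a_0 = 1; a_1 = 12/11; a_2 = 39/154; a_3 = -90/1309


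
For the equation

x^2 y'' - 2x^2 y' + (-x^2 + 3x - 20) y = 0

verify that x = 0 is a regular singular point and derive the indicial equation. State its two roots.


Divide by x^2 to reach normal form y'' + P_1(x) y' + P_2(x) y = 0 with P_1(x) = -2 and P_2(x) = -1 + 3/x - 20/x^2.
x = 0 is a singular point because the y-coefficient -1 + 3/x - 20/x^2 has a pole at x = 0.
It is a regular singular point because x P_1(x) = p(x) = -2x and x^2 P_2(x) = q(x) = -x^2 + 3x - 20 are polynomials, hence analytic at x = 0.
p(0) = 0,  q(0) = -20.
Indicial equation: r(r-1) + p(0) r + q(0) = 0, i.e. r^2 + (p(0) - 1) r + q(0) = 0, i.e. r^2 - 1 r - 20 = 0.
Discriminant: (-1)^2 - 4(-20) = 81, so r = (1 ± 9)/2.
Solving: r_1 = 5, r_2 = -4.

indicial: r^2 - 1 r - 20 = 0; roots r_1 = 5, r_2 = -4


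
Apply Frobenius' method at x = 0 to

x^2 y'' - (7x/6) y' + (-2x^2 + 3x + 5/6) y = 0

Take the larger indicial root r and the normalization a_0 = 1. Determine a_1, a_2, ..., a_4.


Write in Frobenius form y'' + (p(x)/x) y' + (q(x)/x^2) y = 0:
  p(x) = -7/6,  q(x) = -2x^2 + 3x + 5/6.
Indicial equation: r(r-1) + (-7/6) r + (5/6) = 0 -> roots r_1 = 5/3, r_2 = 1/2.
Take r = r_1 = 5/3. Let y(x) = x^r sum_{n>=0} a_n x^n with a_0 = 1.
Substitute y = x^r sum a_n x^n and match x^{r+n}. The recurrence is
  D(n) a_n + 3 a_{n-1} - 2 a_{n-2} = 0,  where D(n) = (r+n)(r+n-1) + (-7/6)(r+n) + (5/6).
  a_n = [-3 a_{n-1} + 2 a_{n-2}] / D(n).
Since the indicial polynomial factors as (r - r_1)(r - r_2), D(n) = (r_1 + n - r_1)(r_1 + n - r_2) = n(n + 7/6).
Evaluating step by step (a_0 = 1):
  n = 1: D(1) = 1(1 + 7/6) = 13/6; numerator = -3(1) = -3; a_1 = (-3)/(13/6) = -18/13
  n = 2: D(2) = 2(2 + 7/6) = 19/3; numerator = -3(-18/13) + 2(1) = 80/13; a_2 = (80/13)/(19/3) = 240/247
  n = 3: D(3) = 3(3 + 7/6) = 25/2; numerator = -3(240/247) + 2(-18/13) = -108/19; a_3 = (-108/19)/(25/2) = -216/475
  n = 4: D(4) = 4(4 + 7/6) = 62/3; numerator = -3(-216/475) + 2(240/247) = 20424/6175; a_4 = (20424/6175)/(62/3) = 30636/191425

r = 5/3; a_0 = 1; a_1 = -18/13; a_2 = 240/247; a_3 = -216/475; a_4 = 30636/191425


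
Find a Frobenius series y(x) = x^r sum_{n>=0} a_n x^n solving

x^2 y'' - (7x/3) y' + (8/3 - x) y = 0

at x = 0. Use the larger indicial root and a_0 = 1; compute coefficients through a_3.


Write in Frobenius form y'' + (p(x)/x) y' + (q(x)/x^2) y = 0:
  p(x) = -7/3,  q(x) = 8/3 - x.
Indicial equation: r(r-1) + (-7/3) r + (8/3) = 0 -> roots r_1 = 2, r_2 = 4/3.
Take r = r_1 = 2. Let y(x) = x^r sum_{n>=0} a_n x^n with a_0 = 1.
Substitute y = x^r sum a_n x^n and match x^{r+n}. The recurrence is
  D(n) a_n - 1 a_{n-1} = 0,  where D(n) = (r+n)(r+n-1) + (-7/3)(r+n) + (8/3).
  a_n = 1 / D(n) * a_{n-1}.
Since the indicial polynomial factors as (r - r_1)(r - r_2), D(n) = (r_1 + n - r_1)(r_1 + n - r_2) = n(n + 2/3).
Evaluating step by step (a_0 = 1):
  n = 1: D(1) = 1(1 + 2/3) = 5/3; numerator = 1(1) = 1; a_1 = (1)/(5/3) = 3/5
  n = 2: D(2) = 2(2 + 2/3) = 16/3; numerator = 1(3/5) = 3/5; a_2 = (3/5)/(16/3) = 9/80
  n = 3: D(3) = 3(3 + 2/3) = 11; numerator = 1(9/80) = 9/80; a_3 = (9/80)/(11) = 9/880

r = 2; a_0 = 1; a_1 = 3/5; a_2 = 9/80; a_3 = 9/880


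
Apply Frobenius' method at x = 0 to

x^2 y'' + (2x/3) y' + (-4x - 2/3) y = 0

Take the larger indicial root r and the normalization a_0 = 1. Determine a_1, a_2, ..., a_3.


Write in Frobenius form y'' + (p(x)/x) y' + (q(x)/x^2) y = 0:
  p(x) = 2/3,  q(x) = -4x - 2/3.
Indicial equation: r(r-1) + (2/3) r + (-2/3) = 0 -> roots r_1 = 1, r_2 = -2/3.
Take r = r_1 = 1. Let y(x) = x^r sum_{n>=0} a_n x^n with a_0 = 1.
Substitute y = x^r sum a_n x^n and match x^{r+n}. The recurrence is
  D(n) a_n - 4 a_{n-1} = 0,  where D(n) = (r+n)(r+n-1) + (2/3)(r+n) + (-2/3).
  a_n = 4 / D(n) * a_{n-1}.
Since the indicial polynomial factors as (r - r_1)(r - r_2), D(n) = (r_1 + n - r_1)(r_1 + n - r_2) = n(n + 5/3).
Evaluating step by step (a_0 = 1):
  n = 1: D(1) = 1(1 + 5/3) = 8/3; numerator = 4(1) = 4; a_1 = (4)/(8/3) = 3/2
  n = 2: D(2) = 2(2 + 5/3) = 22/3; numerator = 4(3/2) = 6; a_2 = (6)/(22/3) = 9/11
  n = 3: D(3) = 3(3 + 5/3) = 14; numerator = 4(9/11) = 36/11; a_3 = (36/11)/(14) = 18/77

r = 1; a_0 = 1; a_1 = 3/2; a_2 = 9/11; a_3 = 18/77


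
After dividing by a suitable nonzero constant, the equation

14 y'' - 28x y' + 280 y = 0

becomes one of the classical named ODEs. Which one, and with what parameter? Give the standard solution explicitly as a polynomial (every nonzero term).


All three coefficients share the factor 14; dividing through by 14 gives  y'' - 2x y' + 20 y = 0.
This matches the Hermite equation y'' - 2x y' + 2n y = 0 with 2n = 20, so n = 10; the polynomial solution is H_10(x).
With y = sum_k a_k x^k, matching x^k gives (k+2)(k+1) a_{k+2} = 2(k - n) a_k = 2(k - 10) a_k. The right side vanishes at k = 10, so the series with the parity of 10 terminates at degree 10.
Standard normalization: leading coefficient of H_n is 2^n, so a_10 = 2^10 = 1024. Work downward with a_k = (k+1)(k+2) a_{k+2} / (2(k - n)):
  a_8 = (9)(10)(1024) / (2(8 - 10)) = 92160/(-4) = -23040
  a_6 = (7)(8)(-23040) / (2(6 - 10)) = -1290240/(-8) = 161280
  a_4 = (5)(6)(161280) / (2(4 - 10)) = 4838400/(-12) = -403200
  a_2 = (3)(4)(-403200) / (2(2 - 10)) = -4838400/(-16) = 302400
  a_0 = (1)(2)(302400) / (2(0 - 10)) = 604800/(-20) = -30240
Hence H_10(x) = 1024 x^10 - 23040 x^8 + 161280 x^6 - 403200 x^4 + 302400 x^2 - 30240.

H_10(x); series = 1024 x^10 - 23040 x^8 + 161280 x^6 - 403200 x^4 + 302400 x^2 - 30240


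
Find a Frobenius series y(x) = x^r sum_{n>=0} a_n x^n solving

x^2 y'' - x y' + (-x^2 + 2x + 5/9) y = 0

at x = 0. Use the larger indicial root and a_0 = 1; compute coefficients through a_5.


Write in Frobenius form y'' + (p(x)/x) y' + (q(x)/x^2) y = 0:
  p(x) = -1,  q(x) = -x^2 + 2x + 5/9.
Indicial equation: r(r-1) + (-1) r + (5/9) = 0 -> roots r_1 = 5/3, r_2 = 1/3.
Take r = r_1 = 5/3. Let y(x) = x^r sum_{n>=0} a_n x^n with a_0 = 1.
Substitute y = x^r sum a_n x^n and match x^{r+n}. The recurrence is
  D(n) a_n + 2 a_{n-1} - 1 a_{n-2} = 0,  where D(n) = (r+n)(r+n-1) + (-1)(r+n) + (5/9).
  a_n = [-2 a_{n-1} + 1 a_{n-2}] / D(n).
Since the indicial polynomial factors as (r - r_1)(r - r_2), D(n) = (r_1 + n - r_1)(r_1 + n - r_2) = n(n + 4/3).
Evaluating step by step (a_0 = 1):
  n = 1: D(1) = 1(1 + 4/3) = 7/3; numerator = -2(1) = -2; a_1 = (-2)/(7/3) = -6/7
  n = 2: D(2) = 2(2 + 4/3) = 20/3; numerator = -2(-6/7) + 1(1) = 19/7; a_2 = (19/7)/(20/3) = 57/140
  n = 3: D(3) = 3(3 + 4/3) = 13; numerator = -2(57/140) + 1(-6/7) = -117/70; a_3 = (-117/70)/(13) = -9/70
  n = 4: D(4) = 4(4 + 4/3) = 64/3; numerator = -2(-9/70) + 1(57/140) = 93/140; a_4 = (93/140)/(64/3) = 279/8960
  n = 5: D(5) = 5(5 + 4/3) = 95/3; numerator = -2(279/8960) + 1(-9/70) = -171/896; a_5 = (-171/896)/(95/3) = -27/4480

r = 5/3; a_0 = 1; a_1 = -6/7; a_2 = 57/140; a_3 = -9/70; a_4 = 279/8960; a_5 = -27/4480


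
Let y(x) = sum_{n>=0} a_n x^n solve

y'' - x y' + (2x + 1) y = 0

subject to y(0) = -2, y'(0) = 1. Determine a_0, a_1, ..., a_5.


Ansatz: y(x) = sum_{n>=0} a_n x^n, so y'(x) = sum_{n>=1} n a_n x^(n-1) and y''(x) = sum_{n>=2} n(n-1) a_n x^(n-2).
Substitute into P(x) y'' + Q(x) y' + R(x) y = 0 with P(x) = 1, Q(x) = -x, R(x) = 2x + 1, and match powers of x.
Initial conditions: a_0 = -2, a_1 = 1.
Setting the coefficient of each power of x to zero and solving order by order (substituting the coefficients already found):
  x^0: 2 a_2 + a_0 = 0  ->  2 a_2 = -a_0 = 2  ->  a_2 = 1
  x^1: 6 a_3 + 2 a_0 = 0  ->  6 a_3 = -2 a_0 = 4  ->  a_3 = 2/3
  x^2: 12 a_4 - a_2 + 2 a_1 = 0  ->  12 a_4 = a_2 - 2 a_1 = -1  ->  a_4 = -1/12
  x^3: 20 a_5 - 2 a_3 + 2 a_2 = 0  ->  20 a_5 = 2 a_3 - 2 a_2 = -2/3  ->  a_5 = -1/30
Truncated series: y(x) = -2 + x + x^2 + (2/3) x^3 - (1/12) x^4 - (1/30) x^5 + O(x^6).

a_0 = -2; a_1 = 1; a_2 = 1; a_3 = 2/3; a_4 = -1/12; a_5 = -1/30


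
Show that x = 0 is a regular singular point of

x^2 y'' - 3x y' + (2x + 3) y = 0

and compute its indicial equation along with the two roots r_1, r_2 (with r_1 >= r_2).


Divide by x^2 to reach normal form y'' + P_1(x) y' + P_2(x) y = 0 with P_1(x) = -3/x and P_2(x) = 2/x + 3/x^2.
x = 0 is a singular point because the y'-coefficient -3/x has a pole at x = 0 and the y-coefficient 2/x + 3/x^2 has a pole at x = 0.
It is a regular singular point because x P_1(x) = p(x) = -3 and x^2 P_2(x) = q(x) = 2x + 3 are polynomials, hence analytic at x = 0.
p(0) = -3,  q(0) = 3.
Indicial equation: r(r-1) + p(0) r + q(0) = 0, i.e. r^2 + (p(0) - 1) r + q(0) = 0, i.e. r^2 - 4 r + 3 = 0.
Discriminant: (-4)^2 - 4(3) = 4, so r = (4 ± 2)/2.
Solving: r_1 = 3, r_2 = 1.

indicial: r^2 - 4 r + 3 = 0; roots r_1 = 3, r_2 = 1


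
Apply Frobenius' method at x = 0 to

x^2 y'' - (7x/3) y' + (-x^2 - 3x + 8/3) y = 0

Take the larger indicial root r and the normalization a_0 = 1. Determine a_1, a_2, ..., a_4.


Write in Frobenius form y'' + (p(x)/x) y' + (q(x)/x^2) y = 0:
  p(x) = -7/3,  q(x) = -x^2 - 3x + 8/3.
Indicial equation: r(r-1) + (-7/3) r + (8/3) = 0 -> roots r_1 = 2, r_2 = 4/3.
Take r = r_1 = 2. Let y(x) = x^r sum_{n>=0} a_n x^n with a_0 = 1.
Substitute y = x^r sum a_n x^n and match x^{r+n}. The recurrence is
  D(n) a_n - 3 a_{n-1} - 1 a_{n-2} = 0,  where D(n) = (r+n)(r+n-1) + (-7/3)(r+n) + (8/3).
  a_n = [3 a_{n-1} + 1 a_{n-2}] / D(n).
Since the indicial polynomial factors as (r - r_1)(r - r_2), D(n) = (r_1 + n - r_1)(r_1 + n - r_2) = n(n + 2/3).
Evaluating step by step (a_0 = 1):
  n = 1: D(1) = 1(1 + 2/3) = 5/3; numerator = 3(1) = 3; a_1 = (3)/(5/3) = 9/5
  n = 2: D(2) = 2(2 + 2/3) = 16/3; numerator = 3(9/5) + 1(1) = 32/5; a_2 = (32/5)/(16/3) = 6/5
  n = 3: D(3) = 3(3 + 2/3) = 11; numerator = 3(6/5) + 1(9/5) = 27/5; a_3 = (27/5)/(11) = 27/55
  n = 4: D(4) = 4(4 + 2/3) = 56/3; numerator = 3(27/55) + 1(6/5) = 147/55; a_4 = (147/55)/(56/3) = 63/440

r = 2; a_0 = 1; a_1 = 9/5; a_2 = 6/5; a_3 = 27/55; a_4 = 63/440


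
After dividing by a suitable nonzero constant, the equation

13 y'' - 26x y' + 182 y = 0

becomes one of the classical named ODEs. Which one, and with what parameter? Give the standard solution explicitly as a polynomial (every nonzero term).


All three coefficients share the factor 13; dividing through by 13 gives  y'' - 2x y' + 14 y = 0.
This matches the Hermite equation y'' - 2x y' + 2n y = 0 with 2n = 14, so n = 7; the polynomial solution is H_7(x).
With y = sum_k a_k x^k, matching x^k gives (k+2)(k+1) a_{k+2} = 2(k - n) a_k = 2(k - 7) a_k. The right side vanishes at k = 7, so the series with the parity of 7 terminates at degree 7.
Standard normalization: leading coefficient of H_n is 2^n, so a_7 = 2^7 = 128. Work downward with a_k = (k+1)(k+2) a_{k+2} / (2(k - n)):
  a_5 = (6)(7)(128) / (2(5 - 7)) = 5376/(-4) = -1344
  a_3 = (4)(5)(-1344) / (2(3 - 7)) = -26880/(-8) = 3360
  a_1 = (2)(3)(3360) / (2(1 - 7)) = 20160/(-12) = -1680
Hence H_7(x) = 128 x^7 - 1344 x^5 + 3360 x^3 - 1680 x.

H_7(x); series = 128 x^7 - 1344 x^5 + 3360 x^3 - 1680 x


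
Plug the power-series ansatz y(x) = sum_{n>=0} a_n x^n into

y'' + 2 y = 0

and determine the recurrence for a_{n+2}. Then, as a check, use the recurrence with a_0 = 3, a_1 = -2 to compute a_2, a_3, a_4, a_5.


Substitute y = sum_n a_n x^n into y'' + (const) y = 0.
y''(x) = sum_{n>=0} (n+2)(n+1) a_{n+2} x^n.
The ODE becomes sum_n [(n+2)(n+1) a_{n+2} + 2 a_n] x^n = 0.
Setting each coefficient to zero gives the recurrence:
  (n+2)(n+1) a_{n+2} + 2 a_n = 0,
  a_{n+2} = -2 / ((n+1)(n+2)) a_n.

Check with a_0 = 3, a_1 = -2 (apply the recurrence for n = 0, 1, 2, 3): a_0 = 3, a_1 = -2, a_2 = -3, a_3 = 2/3, a_4 = 1/2, a_5 = -1/15.

a_{n+2} = -2/((n+1)(n+2)) * a_n; check: a_0 = 3, a_1 = -2, a_2 = -3, a_3 = 2/3, a_4 = 1/2, a_5 = -1/15


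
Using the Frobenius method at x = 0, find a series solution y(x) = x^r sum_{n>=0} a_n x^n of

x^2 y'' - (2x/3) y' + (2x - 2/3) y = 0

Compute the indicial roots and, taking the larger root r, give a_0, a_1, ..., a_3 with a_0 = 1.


Write in Frobenius form y'' + (p(x)/x) y' + (q(x)/x^2) y = 0:
  p(x) = -2/3,  q(x) = 2x - 2/3.
Indicial equation: r(r-1) + (-2/3) r + (-2/3) = 0 -> roots r_1 = 2, r_2 = -1/3.
Take r = r_1 = 2. Let y(x) = x^r sum_{n>=0} a_n x^n with a_0 = 1.
Substitute y = x^r sum a_n x^n and match x^{r+n}. The recurrence is
  D(n) a_n + 2 a_{n-1} = 0,  where D(n) = (r+n)(r+n-1) + (-2/3)(r+n) + (-2/3).
  a_n = -2 / D(n) * a_{n-1}.
Since the indicial polynomial factors as (r - r_1)(r - r_2), D(n) = (r_1 + n - r_1)(r_1 + n - r_2) = n(n + 7/3).
Evaluating step by step (a_0 = 1):
  n = 1: D(1) = 1(1 + 7/3) = 10/3; numerator = -2(1) = -2; a_1 = (-2)/(10/3) = -3/5
  n = 2: D(2) = 2(2 + 7/3) = 26/3; numerator = -2(-3/5) = 6/5; a_2 = (6/5)/(26/3) = 9/65
  n = 3: D(3) = 3(3 + 7/3) = 16; numerator = -2(9/65) = -18/65; a_3 = (-18/65)/(16) = -9/520

r = 2; a_0 = 1; a_1 = -3/5; a_2 = 9/65; a_3 = -9/520


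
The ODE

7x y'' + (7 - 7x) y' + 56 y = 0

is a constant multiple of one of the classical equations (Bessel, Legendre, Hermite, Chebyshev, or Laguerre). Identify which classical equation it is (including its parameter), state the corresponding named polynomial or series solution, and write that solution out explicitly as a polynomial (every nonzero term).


All three coefficients share the factor 7; dividing through by 7 gives  x y'' + (1 - x) y' + 8 y = 0.
This matches the Laguerre equation x y'' + (1 - x) y' + n y = 0 with n = 8; the polynomial solution is L_8(x).
With y = sum_k a_k x^k, matching x^k gives (k+1)k a_{k+1} + (k+1) a_{k+1} - k a_k + n a_k = 0, i.e. (k+1)^2 a_{k+1} = (k - n) a_k = (k - 8) a_k. The right side vanishes at k = 8, so the series terminates at degree 8.
Standard normalization L_n(0) = 1 gives a_0 = 1. Work upward with a_{k+1} = (k - 8) a_k / (k+1)^2:
  a_1 = (0 - 8)(1) / 1^2 = -8/1 = -8
  a_2 = (1 - 8)(-8) / 2^2 = 56/4 = 14
  a_3 = (2 - 8)(14) / 3^2 = -84/9 = -28/3
  a_4 = (3 - 8)(-28/3) / 4^2 = (140/3)/16 = 35/12
  a_5 = (4 - 8)(35/12) / 5^2 = (-35/3)/25 = -7/15
  a_6 = (5 - 8)(-7/15) / 6^2 = (7/5)/36 = 7/180
  a_7 = (6 - 8)(7/180) / 7^2 = (-7/90)/49 = -1/630
  a_8 = (7 - 8)(-1/630) / 8^2 = (1/630)/64 = 1/40320
Hence L_8(x) = x^8/40320 - x^7/630 + 7 x^6/180 - 7 x^5/15 + 35 x^4/12 - 28 x^3/3 + 14 x^2 - 8 x + 1.

L_8(x); series = x^8/40320 - x^7/630 + 7 x^6/180 - 7 x^5/15 + 35 x^4/12 - 28 x^3/3 + 14 x^2 - 8 x + 1
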